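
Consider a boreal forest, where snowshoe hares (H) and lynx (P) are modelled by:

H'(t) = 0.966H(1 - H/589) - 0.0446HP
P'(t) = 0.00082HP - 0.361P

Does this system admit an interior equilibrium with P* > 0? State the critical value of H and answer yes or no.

Threshold H = 440; K > 440, so yes, the predator persists.

The predator equation gives dP/dt > 0 only when H > 0.361/0.00082 = 440.
Without the predator, H → K = 589. Since 589 > 440, the predator can invade and persist.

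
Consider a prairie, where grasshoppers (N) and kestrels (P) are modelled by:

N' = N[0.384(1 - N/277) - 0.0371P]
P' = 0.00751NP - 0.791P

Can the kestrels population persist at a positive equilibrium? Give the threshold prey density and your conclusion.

Threshold N = 105; K > 105, so yes, the predator persists.

The predator equation gives dP/dt > 0 only when N > 0.791/0.00751 = 105.
Without the predator, N → K = 277. Since 277 > 105, the predator can invade and persist.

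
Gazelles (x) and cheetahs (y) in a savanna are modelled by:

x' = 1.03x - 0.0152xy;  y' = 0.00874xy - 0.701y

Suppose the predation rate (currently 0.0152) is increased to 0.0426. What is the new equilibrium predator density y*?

y* ≈ 24.2

At the interior fixed point, setting dx/dt = 0 with x > 0 fixes y* = (prey growth rate)/(xy coefficient) — independent of the other coefficients.
With the change, y* = 1.03/0.0426 = 24.2; it falls from 67.8.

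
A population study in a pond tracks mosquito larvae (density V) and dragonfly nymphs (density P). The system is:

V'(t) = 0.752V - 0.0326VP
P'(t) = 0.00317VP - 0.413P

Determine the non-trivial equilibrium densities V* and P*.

V* ≈ 130, P* ≈ 23.1

Set dP/dt = 0 with P > 0: 0.00317V - 0.413 = 0, so V* = 0.413/0.00317 = 130.
Set dV/dt = 0 with V > 0: 0.752 - 0.0326P = 0, so P* = 0.752/0.0326 = 23.1.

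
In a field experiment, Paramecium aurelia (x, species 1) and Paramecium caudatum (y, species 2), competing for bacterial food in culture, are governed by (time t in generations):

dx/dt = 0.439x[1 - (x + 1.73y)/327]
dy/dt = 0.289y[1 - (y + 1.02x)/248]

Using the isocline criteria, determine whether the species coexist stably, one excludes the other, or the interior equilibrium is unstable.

unstable coexistence (outcome depends on initial conditions)

Compare the nullcline intercepts: K1/α12 = 327/1.73 = 189 < K2 = 248; K2/α21 = 248/1.02 = 243 < K1 = 327.
Since both are reversed, neither can invade when rare; the interior point is a saddle.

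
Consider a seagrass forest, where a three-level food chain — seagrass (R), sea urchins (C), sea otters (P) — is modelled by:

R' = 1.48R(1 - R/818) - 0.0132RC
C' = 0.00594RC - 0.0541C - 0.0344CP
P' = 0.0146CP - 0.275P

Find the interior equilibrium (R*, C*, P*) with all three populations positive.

R* ≈ 681, C* ≈ 18.8, P* ≈ 116

From dP/dt = 0: 0.0146C* = 0.275, so C* = 18.8.
From dR/dt = 0: 1.48(1 - R*/818) = 0.0132·18.8, giving R* = 818·(1 - 0.168) = 681.
From dC/dt = 0: 0.00594·681 - 0.0541 = 0.0344P*, so P* = 3.99/0.0344 = 116.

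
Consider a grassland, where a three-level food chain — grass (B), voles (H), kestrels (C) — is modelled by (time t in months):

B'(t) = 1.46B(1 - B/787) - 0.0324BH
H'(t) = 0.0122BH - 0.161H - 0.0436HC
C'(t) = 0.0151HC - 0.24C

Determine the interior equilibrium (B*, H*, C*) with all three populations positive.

From dC/dt = 0: 0.0151H* = 0.24, so H* = 15.9.
From dB/dt = 0: 1.46(1 - B*/787) = 0.0324·15.9, giving B* = 787·(1 - 0.353) = 509.
From dH/dt = 0: 0.0122·509 - 0.161 = 0.0436C*, so C* = 6.05/0.0436 = 139.

B* ≈ 509, H* ≈ 15.9, C* ≈ 139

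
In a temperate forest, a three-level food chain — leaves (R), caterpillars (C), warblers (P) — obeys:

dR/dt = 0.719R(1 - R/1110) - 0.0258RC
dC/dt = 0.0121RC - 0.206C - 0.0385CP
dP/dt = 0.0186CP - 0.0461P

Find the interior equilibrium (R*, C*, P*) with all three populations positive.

R* ≈ 1010, C* ≈ 2.48, P* ≈ 312

From dP/dt = 0: 0.0186C* = 0.0461, so C* = 2.48.
From dR/dt = 0: 0.719(1 - R*/1110) = 0.0258·2.48, giving R* = 1110·(1 - 0.0889) = 1010.
From dC/dt = 0: 0.0121·1010 - 0.206 = 0.0385P*, so P* = 12/0.0385 = 312.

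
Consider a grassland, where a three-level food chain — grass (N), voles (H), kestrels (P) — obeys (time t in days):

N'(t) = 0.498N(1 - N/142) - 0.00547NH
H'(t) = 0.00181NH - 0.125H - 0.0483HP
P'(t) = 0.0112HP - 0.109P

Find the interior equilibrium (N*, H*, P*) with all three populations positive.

N* ≈ 127, H* ≈ 9.73, P* ≈ 2.16

From dP/dt = 0: 0.0112H* = 0.109, so H* = 9.73.
From dN/dt = 0: 0.498(1 - N*/142) = 0.00547·9.73, giving N* = 142·(1 - 0.107) = 127.
From dH/dt = 0: 0.00181·127 - 0.125 = 0.0483P*, so P* = 0.105/0.0483 = 2.16.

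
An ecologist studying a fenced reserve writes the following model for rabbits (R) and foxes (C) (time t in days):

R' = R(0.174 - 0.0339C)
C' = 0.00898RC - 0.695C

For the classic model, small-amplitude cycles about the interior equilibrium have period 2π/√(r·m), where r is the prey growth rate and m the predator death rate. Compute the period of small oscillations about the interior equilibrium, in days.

T ≈ 18.1 days

Here r = 0.174 and m = 0.695, so r·m = 0.121.
ω = √0.121 = 0.348 per day, hence T = 2π/ω ≈ 18.1 days.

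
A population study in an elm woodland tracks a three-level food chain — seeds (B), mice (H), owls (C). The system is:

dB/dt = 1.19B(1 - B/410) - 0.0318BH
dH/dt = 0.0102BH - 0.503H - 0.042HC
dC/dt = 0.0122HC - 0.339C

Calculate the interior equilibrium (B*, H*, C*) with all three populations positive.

B* ≈ 106, H* ≈ 27.8, C* ≈ 13.7

From dC/dt = 0: 0.0122H* = 0.339, so H* = 27.8.
From dB/dt = 0: 1.19(1 - B*/410) = 0.0318·27.8, giving B* = 410·(1 - 0.743) = 106.
From dH/dt = 0: 0.0102·106 - 0.503 = 0.042C*, so C* = 0.574/0.042 = 13.7.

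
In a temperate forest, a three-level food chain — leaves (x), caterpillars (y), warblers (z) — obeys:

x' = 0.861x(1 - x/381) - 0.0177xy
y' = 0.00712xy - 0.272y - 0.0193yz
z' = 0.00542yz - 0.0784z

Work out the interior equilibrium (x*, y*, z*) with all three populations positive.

From dz/dt = 0: 0.00542y* = 0.0784, so y* = 14.5.
From dx/dt = 0: 0.861(1 - x*/381) = 0.0177·14.5, giving x* = 381·(1 - 0.297) = 268.
From dy/dt = 0: 0.00712·268 - 0.272 = 0.0193z*, so z* = 1.63/0.0193 = 84.7.

x* ≈ 268, y* ≈ 14.5, z* ≈ 84.7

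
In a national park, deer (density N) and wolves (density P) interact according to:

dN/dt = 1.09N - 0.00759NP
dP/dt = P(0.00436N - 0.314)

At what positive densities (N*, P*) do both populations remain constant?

Set dP/dt = 0 with P > 0: 0.00436N - 0.314 = 0, so N* = 0.314/0.00436 = 72.
Set dN/dt = 0 with N > 0: 1.09 - 0.00759P = 0, so P* = 1.09/0.00759 = 144.

N* ≈ 72, P* ≈ 144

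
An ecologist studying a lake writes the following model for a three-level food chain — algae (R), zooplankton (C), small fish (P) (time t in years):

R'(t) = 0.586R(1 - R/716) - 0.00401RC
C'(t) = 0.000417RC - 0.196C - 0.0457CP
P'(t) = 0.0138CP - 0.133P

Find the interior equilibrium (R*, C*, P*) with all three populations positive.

R* ≈ 669, C* ≈ 9.64, P* ≈ 1.81

From dP/dt = 0: 0.0138C* = 0.133, so C* = 9.64.
From dR/dt = 0: 0.586(1 - R*/716) = 0.00401·9.64, giving R* = 716·(1 - 0.066) = 669.
From dC/dt = 0: 0.000417·669 - 0.196 = 0.0457P*, so P* = 0.0829/0.0457 = 1.81.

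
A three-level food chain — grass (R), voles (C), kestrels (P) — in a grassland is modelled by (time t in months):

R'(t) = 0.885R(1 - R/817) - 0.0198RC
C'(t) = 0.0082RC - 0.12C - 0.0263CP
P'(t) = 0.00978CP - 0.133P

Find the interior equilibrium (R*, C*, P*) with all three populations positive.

From dP/dt = 0: 0.00978C* = 0.133, so C* = 13.6.
From dR/dt = 0: 0.885(1 - R*/817) = 0.0198·13.6, giving R* = 817·(1 - 0.304) = 568.
From dC/dt = 0: 0.0082·568 - 0.12 = 0.0263P*, so P* = 4.54/0.0263 = 173.

R* ≈ 568, C* ≈ 13.6, P* ≈ 173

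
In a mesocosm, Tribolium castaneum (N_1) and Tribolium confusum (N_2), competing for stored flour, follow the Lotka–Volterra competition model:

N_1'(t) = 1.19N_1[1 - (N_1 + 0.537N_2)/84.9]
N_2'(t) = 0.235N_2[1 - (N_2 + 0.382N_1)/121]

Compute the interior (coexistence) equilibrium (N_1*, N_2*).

Setting both brackets to zero gives the nullclines N_1 + 0.537N_2 = 84.9 and 0.382N_1 + N_2 = 121.
Substituting N_2 = 121 - 0.382N_1 into the first: N_1(1 - 0.537·0.382) = 84.9 - 0.537·121.
So N_1* = 19.9/0.795 = 25.1, and then N_2* = 121 - 0.382·25.1 = 111.

N_1* ≈ 25.1, N_2* ≈ 111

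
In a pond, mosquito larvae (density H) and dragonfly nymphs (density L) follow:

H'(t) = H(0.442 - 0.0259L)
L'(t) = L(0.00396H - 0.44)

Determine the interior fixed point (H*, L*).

Set dL/dt = 0 with L > 0: 0.00396H - 0.44 = 0, so H* = 0.44/0.00396 = 111.
Set dH/dt = 0 with H > 0: 0.442 - 0.0259L = 0, so L* = 0.442/0.0259 = 17.1.

H* ≈ 111, L* ≈ 17.1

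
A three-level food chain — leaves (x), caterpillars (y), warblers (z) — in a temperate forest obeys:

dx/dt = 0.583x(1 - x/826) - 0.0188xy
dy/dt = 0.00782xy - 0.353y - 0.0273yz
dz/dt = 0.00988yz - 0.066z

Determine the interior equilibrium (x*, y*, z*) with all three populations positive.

From dz/dt = 0: 0.00988y* = 0.066, so y* = 6.68.
From dx/dt = 0: 0.583(1 - x*/826) = 0.0188·6.68, giving x* = 826·(1 - 0.215) = 648.
From dy/dt = 0: 0.00782·648 - 0.353 = 0.0273z*, so z* = 4.71/0.0273 = 173.

x* ≈ 648, y* ≈ 6.68, z* ≈ 173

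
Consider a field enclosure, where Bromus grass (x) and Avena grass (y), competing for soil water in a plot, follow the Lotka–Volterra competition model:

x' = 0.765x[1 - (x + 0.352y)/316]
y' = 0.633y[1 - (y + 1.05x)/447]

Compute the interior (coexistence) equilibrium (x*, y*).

x* ≈ 252, y* ≈ 183

Setting both brackets to zero gives the nullclines x + 0.352y = 316 and 1.05x + y = 447.
Substituting y = 447 - 1.05x into the first: x(1 - 0.352·1.05) = 316 - 0.352·447.
So x* = 159/0.63 = 252, and then y* = 447 - 1.05·252 = 183.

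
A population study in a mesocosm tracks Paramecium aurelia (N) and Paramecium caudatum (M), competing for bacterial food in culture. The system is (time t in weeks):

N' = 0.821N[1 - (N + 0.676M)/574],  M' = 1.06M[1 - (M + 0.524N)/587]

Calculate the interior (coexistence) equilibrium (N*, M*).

Setting both brackets to zero gives the nullclines N + 0.676M = 574 and 0.524N + M = 587.
Substituting M = 587 - 0.524N into the first: N(1 - 0.676·0.524) = 574 - 0.676·587.
So N* = 177/0.646 = 274, and then M* = 587 - 0.524·274 = 443.

N* ≈ 274, M* ≈ 443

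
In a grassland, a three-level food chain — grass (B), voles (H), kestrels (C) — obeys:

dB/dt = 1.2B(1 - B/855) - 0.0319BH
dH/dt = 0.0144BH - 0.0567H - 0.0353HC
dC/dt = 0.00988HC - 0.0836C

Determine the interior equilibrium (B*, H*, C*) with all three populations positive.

From dC/dt = 0: 0.00988H* = 0.0836, so H* = 8.46.
From dB/dt = 0: 1.2(1 - B*/855) = 0.0319·8.46, giving B* = 855·(1 - 0.225) = 663.
From dH/dt = 0: 0.0144·663 - 0.0567 = 0.0353C*, so C* = 9.49/0.0353 = 269.

B* ≈ 663, H* ≈ 8.46, C* ≈ 269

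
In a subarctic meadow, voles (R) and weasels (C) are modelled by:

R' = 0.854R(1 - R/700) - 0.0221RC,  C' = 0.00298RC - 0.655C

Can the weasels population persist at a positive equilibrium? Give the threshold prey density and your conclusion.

The predator equation gives dC/dt > 0 only when R > 0.655/0.00298 = 220.
Without the predator, R → K = 700. Since 700 > 220, the predator can invade and persist.

Threshold R = 220; K > 220, so yes, the predator persists.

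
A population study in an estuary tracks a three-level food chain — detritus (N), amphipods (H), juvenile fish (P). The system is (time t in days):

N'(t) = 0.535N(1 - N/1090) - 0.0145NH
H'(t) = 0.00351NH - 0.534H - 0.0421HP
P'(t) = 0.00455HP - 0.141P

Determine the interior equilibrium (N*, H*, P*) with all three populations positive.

From dP/dt = 0: 0.00455H* = 0.141, so H* = 31.
From dN/dt = 0: 0.535(1 - N*/1090) = 0.0145·31, giving N* = 1090·(1 - 0.84) = 175.
From dH/dt = 0: 0.00351·175 - 0.534 = 0.0421P*, so P* = 0.0786/0.0421 = 1.87.

N* ≈ 175, H* ≈ 31, P* ≈ 1.87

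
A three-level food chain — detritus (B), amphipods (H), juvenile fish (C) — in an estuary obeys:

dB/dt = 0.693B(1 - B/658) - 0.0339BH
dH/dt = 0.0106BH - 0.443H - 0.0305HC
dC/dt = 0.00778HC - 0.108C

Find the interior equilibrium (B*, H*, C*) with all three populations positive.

From dC/dt = 0: 0.00778H* = 0.108, so H* = 13.9.
From dB/dt = 0: 0.693(1 - B*/658) = 0.0339·13.9, giving B* = 658·(1 - 0.679) = 211.
From dH/dt = 0: 0.0106·211 - 0.443 = 0.0305C*, so C* = 1.8/0.0305 = 58.9.

B* ≈ 211, H* ≈ 13.9, C* ≈ 58.9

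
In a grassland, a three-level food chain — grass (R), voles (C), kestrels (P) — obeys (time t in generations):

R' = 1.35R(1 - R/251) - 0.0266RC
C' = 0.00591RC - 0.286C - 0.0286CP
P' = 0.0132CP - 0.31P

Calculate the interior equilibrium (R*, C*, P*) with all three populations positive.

R* ≈ 135, C* ≈ 23.5, P* ≈ 17.9

From dP/dt = 0: 0.0132C* = 0.31, so C* = 23.5.
From dR/dt = 0: 1.35(1 - R*/251) = 0.0266·23.5, giving R* = 251·(1 - 0.463) = 135.
From dC/dt = 0: 0.00591·135 - 0.286 = 0.0286P*, so P* = 0.511/0.0286 = 17.9.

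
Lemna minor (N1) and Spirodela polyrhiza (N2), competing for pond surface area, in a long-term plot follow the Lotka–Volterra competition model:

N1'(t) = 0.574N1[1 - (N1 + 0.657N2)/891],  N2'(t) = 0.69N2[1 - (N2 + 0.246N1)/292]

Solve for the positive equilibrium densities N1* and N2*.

N1* ≈ 834, N2* ≈ 86.9

Setting both brackets to zero gives the nullclines N1 + 0.657N2 = 891 and 0.246N1 + N2 = 292.
Substituting N2 = 292 - 0.246N1 into the first: N1(1 - 0.657·0.246) = 891 - 0.657·292.
So N1* = 699/0.838 = 834, and then N2* = 292 - 0.246·834 = 86.9.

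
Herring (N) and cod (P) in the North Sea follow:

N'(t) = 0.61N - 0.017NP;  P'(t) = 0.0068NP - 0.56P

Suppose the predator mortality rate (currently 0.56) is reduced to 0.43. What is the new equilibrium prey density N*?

N* ≈ 63.2

At the interior fixed point, setting dP/dt = 0 with P > 0 fixes N* = (predator death rate)/(NP coefficient) — independent of the other coefficients.
With the change, N* = 0.43/0.0068 = 63.2; it falls from 82.4.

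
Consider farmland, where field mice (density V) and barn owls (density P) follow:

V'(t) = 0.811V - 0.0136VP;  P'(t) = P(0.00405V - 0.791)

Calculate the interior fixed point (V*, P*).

V* ≈ 195, P* ≈ 59.6

Set dP/dt = 0 with P > 0: 0.00405V - 0.791 = 0, so V* = 0.791/0.00405 = 195.
Set dV/dt = 0 with V > 0: 0.811 - 0.0136P = 0, so P* = 0.811/0.0136 = 59.6.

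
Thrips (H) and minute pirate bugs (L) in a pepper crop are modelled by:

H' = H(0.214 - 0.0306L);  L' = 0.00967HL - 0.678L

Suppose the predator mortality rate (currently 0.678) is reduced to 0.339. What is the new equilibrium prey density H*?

H* ≈ 35.1

At the interior fixed point, setting dL/dt = 0 with L > 0 fixes H* = (predator death rate)/(HL coefficient) — independent of the other coefficients.
With the change, H* = 0.339/0.00967 = 35.1; it falls from 70.1.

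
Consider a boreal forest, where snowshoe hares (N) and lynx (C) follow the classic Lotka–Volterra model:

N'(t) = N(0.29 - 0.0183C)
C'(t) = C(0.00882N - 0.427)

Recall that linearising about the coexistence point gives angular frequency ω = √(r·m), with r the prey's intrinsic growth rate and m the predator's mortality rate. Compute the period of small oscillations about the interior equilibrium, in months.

T ≈ 17.9 months

Here r = 0.29 and m = 0.427, so r·m = 0.124.
ω = √0.124 = 0.352 per month, hence T = 2π/ω ≈ 17.9 months.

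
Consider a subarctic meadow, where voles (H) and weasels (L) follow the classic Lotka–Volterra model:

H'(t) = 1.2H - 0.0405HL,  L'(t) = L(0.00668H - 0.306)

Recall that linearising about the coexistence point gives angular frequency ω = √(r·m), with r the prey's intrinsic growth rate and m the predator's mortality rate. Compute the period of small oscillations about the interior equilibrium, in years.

T ≈ 10.4 years

Here r = 1.2 and m = 0.306, so r·m = 0.367.
ω = √0.367 = 0.606 per year, hence T = 2π/ω ≈ 10.4 years.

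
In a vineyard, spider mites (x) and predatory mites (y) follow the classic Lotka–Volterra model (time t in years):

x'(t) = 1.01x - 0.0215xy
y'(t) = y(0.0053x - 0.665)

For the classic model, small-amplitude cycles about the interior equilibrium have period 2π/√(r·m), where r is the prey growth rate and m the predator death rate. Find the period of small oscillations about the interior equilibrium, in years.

T ≈ 7.67 years

Here r = 1.01 and m = 0.665, so r·m = 0.672.
ω = √0.672 = 0.82 per year, hence T = 2π/ω ≈ 7.67 years.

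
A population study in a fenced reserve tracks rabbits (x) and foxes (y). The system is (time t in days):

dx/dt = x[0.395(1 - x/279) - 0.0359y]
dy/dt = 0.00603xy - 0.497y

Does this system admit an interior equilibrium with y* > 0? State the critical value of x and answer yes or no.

Threshold x = 82.4; K > 82.4, so yes, the predator persists.

The predator equation gives dy/dt > 0 only when x > 0.497/0.00603 = 82.4.
Without the predator, x → K = 279. Since 279 > 82.4, the predator can invade and persist.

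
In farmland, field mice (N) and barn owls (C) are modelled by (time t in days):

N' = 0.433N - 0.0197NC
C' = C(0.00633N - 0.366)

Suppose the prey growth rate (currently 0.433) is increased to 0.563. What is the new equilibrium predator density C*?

At the interior fixed point, setting dN/dt = 0 with N > 0 fixes C* = (prey growth rate)/(NC coefficient) — independent of the other coefficients.
With the change, C* = 0.563/0.0197 = 28.6; it rises from 22.

C* ≈ 28.6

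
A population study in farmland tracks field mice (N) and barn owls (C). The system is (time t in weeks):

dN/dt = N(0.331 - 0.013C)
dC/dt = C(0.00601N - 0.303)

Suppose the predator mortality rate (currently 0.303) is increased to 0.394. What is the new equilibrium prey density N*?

At the interior fixed point, setting dC/dt = 0 with C > 0 fixes N* = (predator death rate)/(NC coefficient) — independent of the other coefficients.
With the change, N* = 0.394/0.00601 = 65.6; it rises from 50.4.

N* ≈ 65.6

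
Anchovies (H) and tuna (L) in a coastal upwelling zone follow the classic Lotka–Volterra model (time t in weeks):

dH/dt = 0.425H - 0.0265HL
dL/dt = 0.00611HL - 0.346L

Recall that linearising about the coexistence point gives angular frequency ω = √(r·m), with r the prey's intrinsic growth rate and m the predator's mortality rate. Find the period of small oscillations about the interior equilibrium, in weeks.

Here r = 0.425 and m = 0.346, so r·m = 0.147.
ω = √0.147 = 0.383 per week, hence T = 2π/ω ≈ 16.4 weeks.

T ≈ 16.4 weeks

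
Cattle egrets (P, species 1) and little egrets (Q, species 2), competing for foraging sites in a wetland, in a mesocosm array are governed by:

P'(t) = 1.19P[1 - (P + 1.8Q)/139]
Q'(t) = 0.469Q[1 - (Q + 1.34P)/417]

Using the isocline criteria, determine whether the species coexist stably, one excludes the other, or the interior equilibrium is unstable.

species 2 excludes species 1

Compare the nullcline intercepts: K1/α12 = 139/1.8 = 77.2 < K2 = 417; K2/α21 = 417/1.34 = 311 > K1 = 139.
Since the inequalities point opposite ways, species 2 can invade but species 1 cannot.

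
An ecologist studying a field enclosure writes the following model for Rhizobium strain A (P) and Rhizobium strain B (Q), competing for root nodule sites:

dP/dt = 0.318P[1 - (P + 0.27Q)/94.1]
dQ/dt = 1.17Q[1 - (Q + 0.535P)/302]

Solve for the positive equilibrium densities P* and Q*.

Setting both brackets to zero gives the nullclines P + 0.27Q = 94.1 and 0.535P + Q = 302.
Substituting Q = 302 - 0.535P into the first: P(1 - 0.27·0.535) = 94.1 - 0.27·302.
So P* = 12.6/0.856 = 14.7, and then Q* = 302 - 0.535·14.7 = 294.

P* ≈ 14.7, Q* ≈ 294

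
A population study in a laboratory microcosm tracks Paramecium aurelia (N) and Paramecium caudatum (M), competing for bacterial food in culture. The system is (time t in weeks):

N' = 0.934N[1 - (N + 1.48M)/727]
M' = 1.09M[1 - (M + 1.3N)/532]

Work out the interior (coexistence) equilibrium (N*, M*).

N* ≈ 65.3, M* ≈ 447

Setting both brackets to zero gives the nullclines N + 1.48M = 727 and 1.3N + M = 532.
Substituting M = 532 - 1.3N into the first: N(1 - 1.48·1.3) = 727 - 1.48·532.
So N* = -60.4/-0.924 = 65.3, and then M* = 532 - 1.3·65.3 = 447.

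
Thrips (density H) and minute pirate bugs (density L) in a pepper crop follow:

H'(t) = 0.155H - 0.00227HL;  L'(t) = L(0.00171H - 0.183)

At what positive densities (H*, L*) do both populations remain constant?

Set dL/dt = 0 with L > 0: 0.00171H - 0.183 = 0, so H* = 0.183/0.00171 = 107.
Set dH/dt = 0 with H > 0: 0.155 - 0.00227L = 0, so L* = 0.155/0.00227 = 68.3.

H* ≈ 107, L* ≈ 68.3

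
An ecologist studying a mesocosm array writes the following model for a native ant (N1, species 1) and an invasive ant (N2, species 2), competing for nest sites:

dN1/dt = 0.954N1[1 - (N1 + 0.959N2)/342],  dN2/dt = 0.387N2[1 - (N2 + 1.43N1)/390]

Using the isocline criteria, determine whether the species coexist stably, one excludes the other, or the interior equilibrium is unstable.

Compare the nullcline intercepts: K1/α12 = 342/0.959 = 357 < K2 = 390; K2/α21 = 390/1.43 = 273 < K1 = 342.
Since both are reversed, neither can invade when rare; the interior point is a saddle.

unstable coexistence (outcome depends on initial conditions)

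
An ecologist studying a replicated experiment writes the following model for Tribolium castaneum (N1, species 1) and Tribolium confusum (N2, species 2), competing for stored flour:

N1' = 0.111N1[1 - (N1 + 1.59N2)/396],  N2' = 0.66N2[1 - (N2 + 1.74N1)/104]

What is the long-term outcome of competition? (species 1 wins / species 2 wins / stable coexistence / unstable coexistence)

Compare the nullcline intercepts: K1/α12 = 396/1.59 = 249 > K2 = 104; K2/α21 = 104/1.74 = 59.8 < K1 = 396.
Since the inequalities point opposite ways, species 1 can invade but species 2 cannot.

species 1 excludes species 2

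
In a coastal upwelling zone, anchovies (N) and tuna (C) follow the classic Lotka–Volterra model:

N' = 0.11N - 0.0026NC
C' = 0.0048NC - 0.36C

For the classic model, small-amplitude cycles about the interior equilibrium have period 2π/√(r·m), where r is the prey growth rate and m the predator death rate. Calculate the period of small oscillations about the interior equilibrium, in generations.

T ≈ 31.6 generations

Here r = 0.11 and m = 0.36, so r·m = 0.0396.
ω = √0.0396 = 0.199 per generation, hence T = 2π/ω ≈ 31.6 generations.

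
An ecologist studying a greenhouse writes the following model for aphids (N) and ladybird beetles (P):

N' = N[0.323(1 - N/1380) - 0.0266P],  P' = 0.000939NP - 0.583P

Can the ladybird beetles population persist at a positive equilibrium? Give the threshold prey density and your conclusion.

Threshold N = 621; K > 621, so yes, the predator persists.

The predator equation gives dP/dt > 0 only when N > 0.583/0.000939 = 621.
Without the predator, N → K = 1380. Since 1380 > 621, the predator can invade and persist.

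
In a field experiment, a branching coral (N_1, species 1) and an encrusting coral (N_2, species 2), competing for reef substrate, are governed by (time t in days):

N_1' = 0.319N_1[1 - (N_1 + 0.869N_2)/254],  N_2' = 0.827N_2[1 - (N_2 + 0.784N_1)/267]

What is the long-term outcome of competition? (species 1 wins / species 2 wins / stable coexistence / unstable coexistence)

stable coexistence

Compare the nullcline intercepts: K1/α12 = 254/0.869 = 292 > K2 = 267; K2/α21 = 267/0.784 = 341 > K1 = 254.
Since both inequalities hold, each species can invade when rare, so the interior equilibrium is stable.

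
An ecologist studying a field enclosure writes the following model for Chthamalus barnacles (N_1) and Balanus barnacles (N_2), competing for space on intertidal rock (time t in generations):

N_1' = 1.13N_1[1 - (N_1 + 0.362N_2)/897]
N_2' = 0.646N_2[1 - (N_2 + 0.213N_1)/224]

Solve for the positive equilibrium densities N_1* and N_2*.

N_1* ≈ 884, N_2* ≈ 35.7

Setting both brackets to zero gives the nullclines N_1 + 0.362N_2 = 897 and 0.213N_1 + N_2 = 224.
Substituting N_2 = 224 - 0.213N_1 into the first: N_1(1 - 0.362·0.213) = 897 - 0.362·224.
So N_1* = 816/0.923 = 884, and then N_2* = 224 - 0.213·884 = 35.7.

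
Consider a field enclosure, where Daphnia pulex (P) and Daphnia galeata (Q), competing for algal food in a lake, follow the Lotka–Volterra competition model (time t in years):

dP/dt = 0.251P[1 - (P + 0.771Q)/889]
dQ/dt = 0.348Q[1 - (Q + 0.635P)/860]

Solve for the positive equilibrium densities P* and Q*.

P* ≈ 443, Q* ≈ 579

Setting both brackets to zero gives the nullclines P + 0.771Q = 889 and 0.635P + Q = 860.
Substituting Q = 860 - 0.635P into the first: P(1 - 0.771·0.635) = 889 - 0.771·860.
So P* = 226/0.51 = 443, and then Q* = 860 - 0.635·443 = 579.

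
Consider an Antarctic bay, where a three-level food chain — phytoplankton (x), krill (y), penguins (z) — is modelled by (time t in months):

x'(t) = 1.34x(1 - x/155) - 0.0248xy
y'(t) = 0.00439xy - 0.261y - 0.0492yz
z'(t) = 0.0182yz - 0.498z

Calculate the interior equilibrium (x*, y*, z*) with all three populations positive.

x* ≈ 76.5, y* ≈ 27.4, z* ≈ 1.52

From dz/dt = 0: 0.0182y* = 0.498, so y* = 27.4.
From dx/dt = 0: 1.34(1 - x*/155) = 0.0248·27.4, giving x* = 155·(1 - 0.506) = 76.5.
From dy/dt = 0: 0.00439·76.5 - 0.261 = 0.0492z*, so z* = 0.0749/0.0492 = 1.52.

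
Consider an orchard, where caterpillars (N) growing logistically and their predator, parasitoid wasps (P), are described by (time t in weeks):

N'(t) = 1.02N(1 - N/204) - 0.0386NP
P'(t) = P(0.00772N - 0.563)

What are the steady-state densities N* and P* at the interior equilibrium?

N* ≈ 72.9, P* ≈ 17

From dP/dt = 0 with P > 0: 0.00772N* = 0.563, so N* = 72.9.
Substitute into dN/dt = 0: 1.02(1 - 72.9/204) = 0.0386P*.
The bracket is 0.643, giving P* = 0.655/0.0386 = 17.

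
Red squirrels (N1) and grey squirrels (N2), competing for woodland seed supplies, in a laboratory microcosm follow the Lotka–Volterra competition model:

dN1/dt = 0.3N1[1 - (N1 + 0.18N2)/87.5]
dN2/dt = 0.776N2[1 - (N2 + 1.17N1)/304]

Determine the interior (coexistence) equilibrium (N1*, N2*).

N1* ≈ 41.5, N2* ≈ 255

Setting both brackets to zero gives the nullclines N1 + 0.18N2 = 87.5 and 1.17N1 + N2 = 304.
Substituting N2 = 304 - 1.17N1 into the first: N1(1 - 0.18·1.17) = 87.5 - 0.18·304.
So N1* = 32.8/0.789 = 41.5, and then N2* = 304 - 1.17·41.5 = 255.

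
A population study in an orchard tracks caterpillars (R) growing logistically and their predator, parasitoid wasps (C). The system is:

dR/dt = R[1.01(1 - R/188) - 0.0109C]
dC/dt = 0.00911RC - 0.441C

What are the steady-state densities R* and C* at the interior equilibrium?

R* ≈ 48.4, C* ≈ 68.8

From dC/dt = 0 with C > 0: 0.00911R* = 0.441, so R* = 48.4.
Substitute into dR/dt = 0: 1.01(1 - 48.4/188) = 0.0109C*.
The bracket is 0.743, giving C* = 0.75/0.0109 = 68.8.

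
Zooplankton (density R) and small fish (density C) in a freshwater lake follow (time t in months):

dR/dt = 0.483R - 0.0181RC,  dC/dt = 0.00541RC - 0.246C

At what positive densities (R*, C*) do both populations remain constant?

Set dC/dt = 0 with C > 0: 0.00541R - 0.246 = 0, so R* = 0.246/0.00541 = 45.5.
Set dR/dt = 0 with R > 0: 0.483 - 0.0181C = 0, so C* = 0.483/0.0181 = 26.7.

R* ≈ 45.5, C* ≈ 26.7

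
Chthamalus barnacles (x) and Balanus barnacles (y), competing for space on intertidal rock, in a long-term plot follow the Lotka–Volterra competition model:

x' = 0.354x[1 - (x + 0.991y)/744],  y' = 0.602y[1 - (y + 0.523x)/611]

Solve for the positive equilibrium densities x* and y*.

x* ≈ 288, y* ≈ 461

Setting both brackets to zero gives the nullclines x + 0.991y = 744 and 0.523x + y = 611.
Substituting y = 611 - 0.523x into the first: x(1 - 0.991·0.523) = 744 - 0.991·611.
So x* = 138/0.482 = 288, and then y* = 611 - 0.523·288 = 461.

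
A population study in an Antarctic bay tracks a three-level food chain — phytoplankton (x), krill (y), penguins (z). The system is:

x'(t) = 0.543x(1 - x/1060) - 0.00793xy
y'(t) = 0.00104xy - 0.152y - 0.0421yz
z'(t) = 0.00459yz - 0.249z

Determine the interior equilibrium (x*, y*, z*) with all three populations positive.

From dz/dt = 0: 0.00459y* = 0.249, so y* = 54.2.
From dx/dt = 0: 0.543(1 - x*/1060) = 0.00793·54.2, giving x* = 1060·(1 - 0.792) = 220.
From dy/dt = 0: 0.00104·220 - 0.152 = 0.0421z*, so z* = 0.077/0.0421 = 1.83.

x* ≈ 220, y* ≈ 54.2, z* ≈ 1.83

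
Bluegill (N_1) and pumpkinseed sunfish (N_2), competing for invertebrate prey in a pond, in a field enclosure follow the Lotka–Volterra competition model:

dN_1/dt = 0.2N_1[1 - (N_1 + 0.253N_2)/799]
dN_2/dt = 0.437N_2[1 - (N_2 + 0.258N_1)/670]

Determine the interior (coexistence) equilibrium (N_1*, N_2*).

N_1* ≈ 673, N_2* ≈ 496

Setting both brackets to zero gives the nullclines N_1 + 0.253N_2 = 799 and 0.258N_1 + N_2 = 670.
Substituting N_2 = 670 - 0.258N_1 into the first: N_1(1 - 0.253·0.258) = 799 - 0.253·670.
So N_1* = 629/0.935 = 673, and then N_2* = 670 - 0.258·673 = 496.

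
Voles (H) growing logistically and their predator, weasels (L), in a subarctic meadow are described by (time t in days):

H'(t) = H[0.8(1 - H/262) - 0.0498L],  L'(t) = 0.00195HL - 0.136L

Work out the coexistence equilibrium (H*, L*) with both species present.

H* ≈ 69.7, L* ≈ 11.8

From dL/dt = 0 with L > 0: 0.00195H* = 0.136, so H* = 69.7.
Substitute into dH/dt = 0: 0.8(1 - 69.7/262) = 0.0498L*.
The bracket is 0.734, giving L* = 0.587/0.0498 = 11.8.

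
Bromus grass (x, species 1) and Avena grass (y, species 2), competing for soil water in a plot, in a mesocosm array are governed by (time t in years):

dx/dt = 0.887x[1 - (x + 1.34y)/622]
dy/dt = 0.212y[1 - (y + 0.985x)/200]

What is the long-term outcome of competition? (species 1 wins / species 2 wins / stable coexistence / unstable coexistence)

species 1 excludes species 2

Compare the nullcline intercepts: K1/α12 = 622/1.34 = 464 > K2 = 200; K2/α21 = 200/0.985 = 203 < K1 = 622.
Since the inequalities point opposite ways, species 1 can invade but species 2 cannot.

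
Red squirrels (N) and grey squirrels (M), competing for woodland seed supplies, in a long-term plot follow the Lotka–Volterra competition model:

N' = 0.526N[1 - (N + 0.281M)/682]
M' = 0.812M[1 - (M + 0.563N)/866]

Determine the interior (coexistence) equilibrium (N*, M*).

Setting both brackets to zero gives the nullclines N + 0.281M = 682 and 0.563N + M = 866.
Substituting M = 866 - 0.563N into the first: N(1 - 0.281·0.563) = 682 - 0.281·866.
So N* = 439/0.842 = 521, and then M* = 866 - 0.563·521 = 573.

N* ≈ 521, M* ≈ 573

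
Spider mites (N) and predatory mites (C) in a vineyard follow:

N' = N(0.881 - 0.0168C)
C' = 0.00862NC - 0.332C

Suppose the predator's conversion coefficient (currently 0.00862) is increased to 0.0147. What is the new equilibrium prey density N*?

At the interior fixed point, setting dC/dt = 0 with C > 0 fixes N* = (predator death rate)/(NC coefficient) — independent of the other coefficients.
With the change, N* = 0.332/0.0147 = 22.6; it falls from 38.5.

N* ≈ 22.6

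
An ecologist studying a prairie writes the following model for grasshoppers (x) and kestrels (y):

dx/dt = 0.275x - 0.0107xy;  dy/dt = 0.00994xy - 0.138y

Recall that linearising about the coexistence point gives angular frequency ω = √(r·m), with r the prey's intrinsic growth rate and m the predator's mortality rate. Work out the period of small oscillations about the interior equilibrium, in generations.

Here r = 0.275 and m = 0.138, so r·m = 0.038.
ω = √0.038 = 0.195 per generation, hence T = 2π/ω ≈ 32.3 generations.

T ≈ 32.3 generations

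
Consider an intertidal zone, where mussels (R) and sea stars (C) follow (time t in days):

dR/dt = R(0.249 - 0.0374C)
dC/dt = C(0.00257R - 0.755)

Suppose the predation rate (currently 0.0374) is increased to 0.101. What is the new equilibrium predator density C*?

C* ≈ 2.47

At the interior fixed point, setting dR/dt = 0 with R > 0 fixes C* = (prey growth rate)/(RC coefficient) — independent of the other coefficients.
With the change, C* = 0.249/0.101 = 2.47; it falls from 6.66.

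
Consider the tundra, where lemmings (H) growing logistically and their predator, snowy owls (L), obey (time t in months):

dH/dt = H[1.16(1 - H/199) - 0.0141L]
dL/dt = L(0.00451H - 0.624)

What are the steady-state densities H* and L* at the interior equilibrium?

H* ≈ 138, L* ≈ 25.1

From dL/dt = 0 with L > 0: 0.00451H* = 0.624, so H* = 138.
Substitute into dH/dt = 0: 1.16(1 - 138/199) = 0.0141L*.
The bracket is 0.305, giving L* = 0.353/0.0141 = 25.1.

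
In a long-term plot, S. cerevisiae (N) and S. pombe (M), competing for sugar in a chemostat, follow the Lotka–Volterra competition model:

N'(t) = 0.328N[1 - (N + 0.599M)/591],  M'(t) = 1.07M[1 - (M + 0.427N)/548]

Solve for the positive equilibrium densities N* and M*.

N* ≈ 353, M* ≈ 397

Setting both brackets to zero gives the nullclines N + 0.599M = 591 and 0.427N + M = 548.
Substituting M = 548 - 0.427N into the first: N(1 - 0.599·0.427) = 591 - 0.599·548.
So N* = 263/0.744 = 353, and then M* = 548 - 0.427·353 = 397.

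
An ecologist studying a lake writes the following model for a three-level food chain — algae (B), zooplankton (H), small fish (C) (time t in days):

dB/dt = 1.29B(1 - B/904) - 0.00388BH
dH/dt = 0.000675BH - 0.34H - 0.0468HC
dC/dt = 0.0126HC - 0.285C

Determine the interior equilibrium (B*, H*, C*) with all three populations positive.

From dC/dt = 0: 0.0126H* = 0.285, so H* = 22.6.
From dB/dt = 0: 1.29(1 - B*/904) = 0.00388·22.6, giving B* = 904·(1 - 0.068) = 842.
From dH/dt = 0: 0.000675·842 - 0.34 = 0.0468C*, so C* = 0.229/0.0468 = 4.89.

B* ≈ 842, H* ≈ 22.6, C* ≈ 4.89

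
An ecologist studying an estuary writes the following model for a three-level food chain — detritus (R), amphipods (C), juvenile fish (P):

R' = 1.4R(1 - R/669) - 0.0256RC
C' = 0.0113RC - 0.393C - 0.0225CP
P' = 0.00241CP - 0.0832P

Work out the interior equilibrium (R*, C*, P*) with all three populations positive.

R* ≈ 247, C* ≈ 34.5, P* ≈ 106

From dP/dt = 0: 0.00241C* = 0.0832, so C* = 34.5.
From dR/dt = 0: 1.4(1 - R*/669) = 0.0256·34.5, giving R* = 669·(1 - 0.631) = 247.
From dC/dt = 0: 0.0113·247 - 0.393 = 0.0225P*, so P* = 2.39/0.0225 = 106.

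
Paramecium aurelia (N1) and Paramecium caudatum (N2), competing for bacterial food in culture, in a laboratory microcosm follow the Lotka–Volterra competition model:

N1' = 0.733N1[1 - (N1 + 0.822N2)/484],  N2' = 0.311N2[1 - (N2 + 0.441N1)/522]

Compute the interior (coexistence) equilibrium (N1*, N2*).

Setting both brackets to zero gives the nullclines N1 + 0.822N2 = 484 and 0.441N1 + N2 = 522.
Substituting N2 = 522 - 0.441N1 into the first: N1(1 - 0.822·0.441) = 484 - 0.822·522.
So N1* = 54.9/0.637 = 86.1, and then N2* = 522 - 0.441·86.1 = 484.

N1* ≈ 86.1, N2* ≈ 484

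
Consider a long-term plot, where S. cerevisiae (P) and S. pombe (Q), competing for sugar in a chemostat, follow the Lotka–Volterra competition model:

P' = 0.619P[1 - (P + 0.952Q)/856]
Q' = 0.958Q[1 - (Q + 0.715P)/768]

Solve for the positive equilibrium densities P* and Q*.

P* ≈ 391, Q* ≈ 488

Setting both brackets to zero gives the nullclines P + 0.952Q = 856 and 0.715P + Q = 768.
Substituting Q = 768 - 0.715P into the first: P(1 - 0.952·0.715) = 856 - 0.952·768.
So P* = 125/0.319 = 391, and then Q* = 768 - 0.715·391 = 488.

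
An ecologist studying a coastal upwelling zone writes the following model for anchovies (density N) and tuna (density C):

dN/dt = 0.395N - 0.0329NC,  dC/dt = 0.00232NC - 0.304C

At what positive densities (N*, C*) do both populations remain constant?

Set dC/dt = 0 with C > 0: 0.00232N - 0.304 = 0, so N* = 0.304/0.00232 = 131.
Set dN/dt = 0 with N > 0: 0.395 - 0.0329C = 0, so C* = 0.395/0.0329 = 12.

N* ≈ 131, C* ≈ 12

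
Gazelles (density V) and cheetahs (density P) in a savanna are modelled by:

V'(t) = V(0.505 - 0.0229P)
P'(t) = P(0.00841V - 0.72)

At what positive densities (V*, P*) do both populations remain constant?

V* ≈ 85.6, P* ≈ 22.1

Set dP/dt = 0 with P > 0: 0.00841V - 0.72 = 0, so V* = 0.72/0.00841 = 85.6.
Set dV/dt = 0 with V > 0: 0.505 - 0.0229P = 0, so P* = 0.505/0.0229 = 22.1.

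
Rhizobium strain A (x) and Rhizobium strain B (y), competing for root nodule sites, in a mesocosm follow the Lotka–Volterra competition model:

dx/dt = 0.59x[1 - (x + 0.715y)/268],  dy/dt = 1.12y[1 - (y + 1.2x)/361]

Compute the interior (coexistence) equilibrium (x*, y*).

x* ≈ 69.6, y* ≈ 277

Setting both brackets to zero gives the nullclines x + 0.715y = 268 and 1.2x + y = 361.
Substituting y = 361 - 1.2x into the first: x(1 - 0.715·1.2) = 268 - 0.715·361.
So x* = 9.88/0.142 = 69.6, and then y* = 361 - 1.2·69.6 = 277.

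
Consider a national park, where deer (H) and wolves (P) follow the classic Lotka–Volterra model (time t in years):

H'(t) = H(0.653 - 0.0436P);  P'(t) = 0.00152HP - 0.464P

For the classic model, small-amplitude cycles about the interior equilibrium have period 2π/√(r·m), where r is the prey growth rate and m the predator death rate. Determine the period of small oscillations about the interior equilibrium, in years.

T ≈ 11.4 years

Here r = 0.653 and m = 0.464, so r·m = 0.303.
ω = √0.303 = 0.55 per year, hence T = 2π/ω ≈ 11.4 years.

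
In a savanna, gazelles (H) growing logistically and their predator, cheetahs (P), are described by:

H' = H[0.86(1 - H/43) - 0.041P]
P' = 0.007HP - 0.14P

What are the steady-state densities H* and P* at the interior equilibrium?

From dP/dt = 0 with P > 0: 0.007H* = 0.14, so H* = 20.
Substitute into dH/dt = 0: 0.86(1 - 20/43) = 0.041P*.
The bracket is 0.535, giving P* = 0.46/0.041 = 11.2.

H* ≈ 20, P* ≈ 11.2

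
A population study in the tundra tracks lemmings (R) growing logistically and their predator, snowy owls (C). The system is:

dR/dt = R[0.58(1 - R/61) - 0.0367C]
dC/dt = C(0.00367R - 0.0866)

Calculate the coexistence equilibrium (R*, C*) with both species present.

From dC/dt = 0 with C > 0: 0.00367R* = 0.0866, so R* = 23.6.
Substitute into dR/dt = 0: 0.58(1 - 23.6/61) = 0.0367C*.
The bracket is 0.613, giving C* = 0.356/0.0367 = 9.69.

R* ≈ 23.6, C* ≈ 9.69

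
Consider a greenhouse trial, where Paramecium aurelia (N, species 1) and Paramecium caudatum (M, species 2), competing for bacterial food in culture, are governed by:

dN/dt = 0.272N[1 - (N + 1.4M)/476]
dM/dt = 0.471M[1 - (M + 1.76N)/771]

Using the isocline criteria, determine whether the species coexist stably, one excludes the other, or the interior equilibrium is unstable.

unstable coexistence (outcome depends on initial conditions)

Compare the nullcline intercepts: K1/α12 = 476/1.4 = 340 < K2 = 771; K2/α21 = 771/1.76 = 438 < K1 = 476.
Since both are reversed, neither can invade when rare; the interior point is a saddle.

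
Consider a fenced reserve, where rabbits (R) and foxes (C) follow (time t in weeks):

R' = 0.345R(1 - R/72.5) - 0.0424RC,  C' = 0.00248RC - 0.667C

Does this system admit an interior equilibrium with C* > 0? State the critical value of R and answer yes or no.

Threshold R = 269; K < 269, so no, the predator goes extinct.

The predator equation gives dC/dt > 0 only when R > 0.667/0.00248 = 269.
Without the predator, R → K = 72.5. Since 72.5 < 269, the predator cannot invade.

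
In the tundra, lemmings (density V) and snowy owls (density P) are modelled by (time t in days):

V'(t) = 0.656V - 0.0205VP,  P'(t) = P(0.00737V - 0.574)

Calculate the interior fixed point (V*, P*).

V* ≈ 77.9, P* ≈ 32

Set dP/dt = 0 with P > 0: 0.00737V - 0.574 = 0, so V* = 0.574/0.00737 = 77.9.
Set dV/dt = 0 with V > 0: 0.656 - 0.0205P = 0, so P* = 0.656/0.0205 = 32.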